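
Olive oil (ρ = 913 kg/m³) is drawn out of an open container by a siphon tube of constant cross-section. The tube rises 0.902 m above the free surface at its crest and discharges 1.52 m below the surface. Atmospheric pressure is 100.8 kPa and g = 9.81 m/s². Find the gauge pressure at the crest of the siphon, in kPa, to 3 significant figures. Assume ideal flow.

The outlet speed comes from Torricelli: v = √(2g·1.52) = 5.46 m/s.
The bore is uniform, so the speed at the crest is the same v. Bernoulli surface→crest: P_atm = P_top + ½ρv² + ρg·h_top.
P_top = 100800 − ½·913·5.46² − 913·9.81·0.902 = 79100 Pa. So P_gauge = P_top − P_atm = -21700 Pa.

-21.7 kPa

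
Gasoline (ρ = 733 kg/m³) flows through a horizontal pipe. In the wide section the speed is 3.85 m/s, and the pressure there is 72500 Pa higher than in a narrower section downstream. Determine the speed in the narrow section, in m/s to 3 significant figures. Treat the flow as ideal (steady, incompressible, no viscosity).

Along the level pipe P + ½ρv² is conserved, hence v₂² = v₁² + 2(P₁ − P₂)/ρ.
v₂ = √(3.85² + 2·72500/733) = √(14.8 + 198) = 14.6 m/s.

v₂ ≈ 14.6 m/s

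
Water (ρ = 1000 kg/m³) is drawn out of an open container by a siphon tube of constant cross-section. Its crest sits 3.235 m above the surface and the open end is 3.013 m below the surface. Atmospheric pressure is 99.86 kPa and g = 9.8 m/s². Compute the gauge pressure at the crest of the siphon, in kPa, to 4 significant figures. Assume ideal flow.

The outlet speed comes from Torricelli: v = √(2g·3.013) = 7.685 m/s.
With constant cross-section the crest speed equals v; applying Bernoulli from the surface up to the crest, P_top = P_atm − ½ρv² − ρg·h_top.
P_top = 99860 − ½·1000·7.685² − 1000·9.8·3.235 = 38630 Pa. So P_gauge = P_top − P_atm = -61230 Pa.

-61.23 kPa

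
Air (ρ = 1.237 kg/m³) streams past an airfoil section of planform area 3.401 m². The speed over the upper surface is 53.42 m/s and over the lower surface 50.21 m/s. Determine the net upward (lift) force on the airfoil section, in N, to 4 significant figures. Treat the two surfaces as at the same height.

F ≈ 699.7 N

With equal heights on the two surfaces, Bernoulli gives P_lower − P_upper = ½ρ(v_upper² − v_lower²).
ΔP = ½·1.237·(53.42² − 50.21²) = 205.7 Pa.
Lift = ΔP · A = 205.7 × 3.401 = 699.7 N.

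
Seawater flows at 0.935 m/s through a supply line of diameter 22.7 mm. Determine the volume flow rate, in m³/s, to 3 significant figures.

0.000378 m³/s

Q = A·v = 0.000405 m² × 0.935 m/s = 0.000378 m³/s.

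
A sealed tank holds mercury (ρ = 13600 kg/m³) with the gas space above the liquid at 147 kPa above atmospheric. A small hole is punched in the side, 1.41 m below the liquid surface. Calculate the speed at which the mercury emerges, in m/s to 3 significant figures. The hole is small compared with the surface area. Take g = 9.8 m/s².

Take point 1 at the surface (v₁ ≈ 0) and point 2 at the hole (at atmospheric pressure). Bernoulli: P₁ + ρg h = P_atm + ½ρv₂².
With P₁ − P_atm = 147000 Pa, v₂ = √(2gh + 2ΔP/ρ) = √(2·9.8·1.41 + 2·147000/13600) = 7.02 m/s.

v ≈ 7.02 m/s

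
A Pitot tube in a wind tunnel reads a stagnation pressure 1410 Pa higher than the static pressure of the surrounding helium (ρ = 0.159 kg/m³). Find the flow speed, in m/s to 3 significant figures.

133 m/s

At the stagnation point the flow is brought to rest, so Bernoulli gives P_stag − P_static = ½ρv².
v = √(2ΔP/ρ) = √(2·1410/0.159) = 133 m/s.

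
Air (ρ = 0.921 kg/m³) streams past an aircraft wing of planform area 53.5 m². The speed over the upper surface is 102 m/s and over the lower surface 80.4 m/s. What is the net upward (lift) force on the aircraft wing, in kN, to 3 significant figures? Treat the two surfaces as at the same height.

F ≈ 97.1 kN

With equal heights on the two surfaces, Bernoulli gives P_lower − P_upper = ½ρ(v_upper² − v_lower²).
ΔP = ½·0.921·(102² − 80.4²) = 1810 Pa.
Lift = ΔP · A = 1810 × 53.5 = 97100 N.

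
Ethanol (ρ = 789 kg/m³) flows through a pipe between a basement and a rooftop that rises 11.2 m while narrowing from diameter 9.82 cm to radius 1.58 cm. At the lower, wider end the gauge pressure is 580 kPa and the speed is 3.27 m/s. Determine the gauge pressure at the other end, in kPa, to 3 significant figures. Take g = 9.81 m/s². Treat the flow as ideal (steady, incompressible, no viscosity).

104 kPa

By continuity, v₂ = v₁·A₁/A₂ = 3.27·(75.7/7.84) = 31.6 m/s.
Applying Bernoulli between the two ends and solving for P₂: P₂ = P₁ + ½ρ(v₁² − v₂²) − ρgΔh.
P₂ = 580000 + ½·789·(3.27² − 31.6²) − 789·9.81·(+11.2) = 580000 + (-389000) − (86700) = 104000 Pa.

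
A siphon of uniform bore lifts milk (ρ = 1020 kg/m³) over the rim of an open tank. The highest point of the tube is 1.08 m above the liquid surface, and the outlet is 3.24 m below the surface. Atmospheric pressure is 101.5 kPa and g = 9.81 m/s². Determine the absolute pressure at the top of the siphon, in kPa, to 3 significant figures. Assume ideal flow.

P_top = 58.3 kPa

Bernoulli surface→outlet gives ½v² = g·h_out, so v = √(2·9.81·3.24) = 7.97 m/s.
Continuity keeps v the same throughout the tube; from surface to crest, P_atm + 0 = P_top + ½ρv² + ρg·h_top.
P_top = 101500 − ½·1020·7.97² − 1020·9.81·1.08 = 58300 Pa.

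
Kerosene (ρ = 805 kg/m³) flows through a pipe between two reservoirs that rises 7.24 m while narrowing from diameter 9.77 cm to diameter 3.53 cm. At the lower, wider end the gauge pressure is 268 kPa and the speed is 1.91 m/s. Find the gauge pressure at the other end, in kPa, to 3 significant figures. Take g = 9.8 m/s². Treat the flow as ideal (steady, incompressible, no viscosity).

P₂ ≈ 126 kPa

The volume flow rate is constant, so v₂ = (A₁/A₂)v₁ = (75.0/9.79)·1.91 = 14.6 m/s.
Energy conservation along the streamline gives P₂ = P₁ − ½ρ(v₂² − v₁²) − ρg(h₂ − h₁).
P₂ = 268000 + ½·805·(1.91² − 14.6²) − 805·9.8·(+7.24) = 268000 + (-84700) − (57100) = 126000 Pa.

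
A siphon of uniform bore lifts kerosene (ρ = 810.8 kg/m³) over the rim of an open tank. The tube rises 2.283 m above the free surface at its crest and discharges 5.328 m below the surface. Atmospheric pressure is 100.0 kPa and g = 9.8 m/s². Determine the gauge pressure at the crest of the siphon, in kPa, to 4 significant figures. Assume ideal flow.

From the surface to the outlet (both open to atmosphere, surface at rest): v = √(2g·h_out) = √(2·9.8·5.328) = 10.22 m/s.
The bore is uniform, so the speed at the crest is the same v. Bernoulli surface→crest: P_atm = P_top + ½ρv² + ρg·h_top.
P_top = 100000 − ½·810.8·10.22² − 810.8·9.8·2.283 = 39520 Pa. So P_gauge = P_top − P_atm = -60480 Pa.

P_gauge = -60.48 kPa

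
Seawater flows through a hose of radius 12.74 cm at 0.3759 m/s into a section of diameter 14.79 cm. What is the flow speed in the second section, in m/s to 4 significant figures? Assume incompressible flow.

v₂ ≈ 1.116 m/s

The volume flow rate is constant, so v₂ = (A₁/A₂)v₁ = (509.9/171.8)·0.3759 = 1.116 m/s.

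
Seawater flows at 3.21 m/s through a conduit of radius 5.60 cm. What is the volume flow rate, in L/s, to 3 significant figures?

Q = A·v = 0.00985 m² × 3.21 m/s = 0.0316 m³/s.
Converting: 0.0316 m³/s × 1000 = 31.6 L/s.

Q ≈ 31.6 L/s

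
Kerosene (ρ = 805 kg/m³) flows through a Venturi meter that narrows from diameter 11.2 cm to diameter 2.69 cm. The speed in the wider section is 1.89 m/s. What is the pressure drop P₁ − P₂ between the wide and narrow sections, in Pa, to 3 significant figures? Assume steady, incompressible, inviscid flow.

Mass conservation (A₁v₁ = A₂v₂) gives v₂ = 1.89 × 98.5/5.68 = 32.8 m/s.
With no height change, Bernoulli's equation is P₁ + ½ρv₁² = P₂ + ½ρv₂².
P₁ − P₂ = ½·805·(32.8² − 1.89²) = ½·805·1070 = 431000 Pa.

431000 Pa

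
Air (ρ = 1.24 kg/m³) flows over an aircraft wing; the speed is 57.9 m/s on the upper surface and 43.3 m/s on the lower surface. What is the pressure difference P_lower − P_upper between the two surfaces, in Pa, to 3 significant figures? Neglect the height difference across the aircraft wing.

The pressure is lower where the speed is higher: ΔP = ½ρ(v_up² − v_low²).
ΔP = ½·1.24·(57.9² − 43.3²) = 916 Pa.

ΔP ≈ 916 Pa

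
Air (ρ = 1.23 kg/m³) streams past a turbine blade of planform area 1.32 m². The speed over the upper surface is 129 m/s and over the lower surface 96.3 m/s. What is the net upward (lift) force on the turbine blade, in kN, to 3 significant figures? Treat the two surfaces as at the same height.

With equal heights on the two surfaces, Bernoulli gives P_lower − P_upper = ½ρ(v_upper² − v_lower²).
ΔP = ½·1.23·(129² − 96.3²) = 4530 Pa.
Lift = ΔP · A = 4530 × 1.32 = 5980 N.

F ≈ 5.98 kN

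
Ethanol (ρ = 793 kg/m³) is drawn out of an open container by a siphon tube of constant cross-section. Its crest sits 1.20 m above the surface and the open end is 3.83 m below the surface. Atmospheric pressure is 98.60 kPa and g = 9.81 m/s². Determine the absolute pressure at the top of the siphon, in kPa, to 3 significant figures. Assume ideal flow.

P_top = 59.5 kPa

Bernoulli surface→outlet gives ½v² = g·h_out, so v = √(2·9.81·3.83) = 8.67 m/s.
With constant cross-section the crest speed equals v; applying Bernoulli from the surface up to the crest, P_top = P_atm − ½ρv² − ρg·h_top.
P_top = 98600 − ½·793·8.67² − 793·9.81·1.20 = 59500 Pa.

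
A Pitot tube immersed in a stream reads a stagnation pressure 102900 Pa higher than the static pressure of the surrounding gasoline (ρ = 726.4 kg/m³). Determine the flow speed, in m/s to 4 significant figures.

The dynamic pressure equals the rise in static pressure at the stagnation point: ΔP = ½ρv².
v = √(2ΔP/ρ) = √(2·102900/726.4) = 16.83 m/s.

v = 16.83 m/s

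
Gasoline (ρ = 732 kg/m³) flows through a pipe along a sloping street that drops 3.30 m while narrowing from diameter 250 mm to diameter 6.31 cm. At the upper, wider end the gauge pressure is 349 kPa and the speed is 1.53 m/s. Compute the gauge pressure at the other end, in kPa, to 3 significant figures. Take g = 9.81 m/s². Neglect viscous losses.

162 kPa

The volume flow rate is constant, so v₂ = (A₁/A₂)v₁ = (491/31.3)·1.53 = 24.0 m/s.
Applying Bernoulli between the two ends and solving for P₂: P₂ = P₁ + ½ρ(v₁² − v₂²) − ρgΔh.
P₂ = 349000 + ½·732·(1.53² − 24.0²) − 732·9.81·(−3.30) = 349000 + (-210000) − (-23700) = 162000 Pa.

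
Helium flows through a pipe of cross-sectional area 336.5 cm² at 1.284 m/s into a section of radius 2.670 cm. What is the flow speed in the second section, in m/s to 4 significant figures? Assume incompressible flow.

19.29 m/s

The volume flow rate is constant, so v₂ = (A₁/A₂)v₁ = (336.5/22.40)·1.284 = 19.29 m/s.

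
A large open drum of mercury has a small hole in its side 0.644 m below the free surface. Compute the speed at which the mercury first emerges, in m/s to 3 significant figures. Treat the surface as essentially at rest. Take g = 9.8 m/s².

3.55 m/s

With the surface at rest and both surface and jet at atmospheric pressure, Bernoulli gives ρg h = ½ρv², so v = √(2gh) = √(2·9.8·0.644) = 3.55 m/s.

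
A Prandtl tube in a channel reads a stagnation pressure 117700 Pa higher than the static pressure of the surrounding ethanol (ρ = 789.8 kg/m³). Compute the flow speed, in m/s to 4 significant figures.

Bernoulli between the free stream and the stagnation point: ½ρv² = P_stag − P_static.
v = √(2ΔP/ρ) = √(2·117700/789.8) = 17.26 m/s.

v = 17.26 m/s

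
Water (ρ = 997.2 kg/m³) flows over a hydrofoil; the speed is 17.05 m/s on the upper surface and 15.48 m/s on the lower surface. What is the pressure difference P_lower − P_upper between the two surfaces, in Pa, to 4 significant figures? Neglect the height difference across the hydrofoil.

With negligible Δh, P + ½ρv² is constant, so P_low − P_up = ½ρ(v_up² − v_low²).
ΔP = ½·997.2·(17.05² − 15.48²) = 25460 Pa.

ΔP ≈ 25460 Pa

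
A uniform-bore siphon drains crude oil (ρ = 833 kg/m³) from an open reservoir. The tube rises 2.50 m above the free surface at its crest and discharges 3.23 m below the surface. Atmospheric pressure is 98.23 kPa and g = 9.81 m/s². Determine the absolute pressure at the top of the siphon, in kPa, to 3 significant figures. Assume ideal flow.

Bernoulli surface→outlet gives ½v² = g·h_out, so v = √(2·9.81·3.23) = 7.96 m/s.
With constant cross-section the crest speed equals v; applying Bernoulli from the surface up to the crest, P_top = P_atm − ½ρv² − ρg·h_top.
P_top = 98230 − ½·833·7.96² − 833·9.81·2.50 = 51400 Pa.

P_top ≈ 51.4 kPa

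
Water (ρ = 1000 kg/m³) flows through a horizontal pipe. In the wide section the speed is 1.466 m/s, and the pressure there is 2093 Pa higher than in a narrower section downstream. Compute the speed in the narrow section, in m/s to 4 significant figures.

2.517 m/s

With h₁ = h₂, rearranging Bernoulli gives v₂ = √(v₁² + 2ΔP/ρ).
v₂ = √(1.466² + 2·2093/1000) = √(2.149 + 4.186) = 2.517 m/s.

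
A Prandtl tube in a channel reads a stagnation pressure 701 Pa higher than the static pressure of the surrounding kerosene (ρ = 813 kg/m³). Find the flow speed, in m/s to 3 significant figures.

Bernoulli between the free stream and the stagnation point: ½ρv² = P_stag − P_static.
v = √(2ΔP/ρ) = √(2·701/813) = 1.31 m/s.

v = 1.31 m/s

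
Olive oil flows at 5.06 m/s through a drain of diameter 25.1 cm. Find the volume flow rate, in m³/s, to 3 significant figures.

Q = A·v = 0.0495 m² × 5.06 m/s = 0.250 m³/s.

Q = 0.250 m³/s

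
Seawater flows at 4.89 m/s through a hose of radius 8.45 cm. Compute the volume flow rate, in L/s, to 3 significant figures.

Q ≈ 110 L/s

Q = A·v = 0.0224 m² × 4.89 m/s = 0.110 m³/s.
Converting: 0.110 m³/s × 1000 = 110 L/s.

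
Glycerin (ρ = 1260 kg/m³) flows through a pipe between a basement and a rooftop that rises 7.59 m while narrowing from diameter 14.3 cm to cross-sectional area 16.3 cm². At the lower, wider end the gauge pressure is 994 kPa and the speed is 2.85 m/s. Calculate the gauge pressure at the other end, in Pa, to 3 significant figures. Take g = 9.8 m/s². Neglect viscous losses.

Continuity gives A₁v₁ = A₂v₂, so v₂ = (161 cm²)/(16.3 cm²) × 2.85 m/s = 28.1 m/s.
Applying Bernoulli between the two ends and solving for P₂: P₂ = P₁ + ½ρ(v₁² − v₂²) − ρgΔh.
P₂ = 994000 + ½·1260·(2.85² − 28.1²) − 1260·9.8·(+7.59) = 994000 + (-492000) − (93700) = 409000 Pa.

P₂ = 409000 Pa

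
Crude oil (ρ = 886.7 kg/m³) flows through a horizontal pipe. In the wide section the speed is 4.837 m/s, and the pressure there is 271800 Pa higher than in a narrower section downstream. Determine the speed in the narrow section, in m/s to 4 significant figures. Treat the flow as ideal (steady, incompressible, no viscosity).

Horizontal Bernoulli: P₁ + ½ρv₁² = P₂ + ½ρv₂², so v₂² = v₁² + 2(P₁ − P₂)/ρ.
v₂ = √(4.837² + 2·271800/886.7) = √(23.40 + 613.1) = 25.23 m/s.

v₂ ≈ 25.23 m/s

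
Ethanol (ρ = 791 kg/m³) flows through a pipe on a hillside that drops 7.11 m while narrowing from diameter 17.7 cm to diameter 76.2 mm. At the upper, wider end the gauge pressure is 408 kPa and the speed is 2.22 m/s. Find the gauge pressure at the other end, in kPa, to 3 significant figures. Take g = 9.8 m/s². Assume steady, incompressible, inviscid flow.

P₂ ≈ 408 kPa

Continuity gives A₁v₁ = A₂v₂, so v₂ = (246 cm²)/(45.6 cm²) × 2.22 m/s = 12.0 m/s.
Energy conservation along the streamline gives P₂ = P₁ − ½ρ(v₂² − v₁²) − ρg(h₂ − h₁).
P₂ = 408000 + ½·791·(2.22² − 12.0²) − 791·9.8·(−7.11) = 408000 + (-54800) − (-55100) = 408000 Pa.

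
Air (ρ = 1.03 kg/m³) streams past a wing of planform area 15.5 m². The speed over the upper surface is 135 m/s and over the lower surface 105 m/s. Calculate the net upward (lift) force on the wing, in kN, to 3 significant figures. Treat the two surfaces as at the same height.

F = 57.5 kN

From P + ½ρv² = const at equal height, P_low − P_up = ½ρ(v_up² − v_low²).
ΔP = ½·1.03·(135² − 105²) = 3710 Pa.
Lift = ΔP · A = 3710 × 15.5 = 57500 N.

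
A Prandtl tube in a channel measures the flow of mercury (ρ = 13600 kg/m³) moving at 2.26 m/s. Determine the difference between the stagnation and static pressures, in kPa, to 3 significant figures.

Bernoulli between the free stream and the stagnation point: ½ρv² = P_stag − P_static.
ΔP = ½·13600·2.26² = 34700 Pa.

ΔP = 34.7 kPa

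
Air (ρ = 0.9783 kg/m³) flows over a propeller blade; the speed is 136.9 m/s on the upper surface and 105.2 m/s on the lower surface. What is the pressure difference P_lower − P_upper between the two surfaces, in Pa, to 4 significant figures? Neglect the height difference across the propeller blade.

Bernoulli (same height): P_lower − P_upper = ½ρ(v_upper² − v_lower²).
ΔP = ½·0.9783·(136.9² − 105.2²) = 3754 Pa.

ΔP = 3754 Pa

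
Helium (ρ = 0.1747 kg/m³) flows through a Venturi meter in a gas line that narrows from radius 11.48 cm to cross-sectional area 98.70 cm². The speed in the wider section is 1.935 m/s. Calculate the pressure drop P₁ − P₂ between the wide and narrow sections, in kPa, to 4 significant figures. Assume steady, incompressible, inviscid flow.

By continuity, v₂ = v₁·A₁/A₂ = 1.935·(414.0/98.70) = 8.117 m/s.
Bernoulli (h₁ = h₂): P₁ − P₂ = ½ρ(v₂² − v₁²).
P₁ − P₂ = ½·0.1747·(8.117² − 1.935²) = ½·0.1747·62.14 = 5.428 Pa.

ΔP = 0.005428 kPa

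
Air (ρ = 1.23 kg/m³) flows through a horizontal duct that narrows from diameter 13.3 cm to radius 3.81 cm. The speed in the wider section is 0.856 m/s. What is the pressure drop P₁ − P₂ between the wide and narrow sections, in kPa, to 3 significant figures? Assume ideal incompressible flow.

ΔP ≈ 0.00373 kPa

Continuity gives A₁v₁ = A₂v₂, so v₂ = (139 cm²)/(45.6 cm²) × 0.856 m/s = 2.61 m/s.
The pipe is horizontal, so Bernoulli reduces to P₁ + ½ρv₁² = P₂ + ½ρv₂².
P₁ − P₂ = ½·1.23·(2.61² − 0.856²) = ½·1.23·6.07 = 3.73 Pa.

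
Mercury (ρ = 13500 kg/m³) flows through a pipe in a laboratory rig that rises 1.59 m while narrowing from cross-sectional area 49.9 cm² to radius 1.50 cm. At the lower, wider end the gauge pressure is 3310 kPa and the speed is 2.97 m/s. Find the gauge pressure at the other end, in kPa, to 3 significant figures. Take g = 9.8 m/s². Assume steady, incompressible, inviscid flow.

P₂ ≈ 192 kPa

Mass conservation (A₁v₁ = A₂v₂) gives v₂ = 2.97 × 49.9/7.07 = 21.0 m/s.
Energy conservation along the streamline gives P₂ = P₁ − ½ρ(v₂² − v₁²) − ρg(h₂ − h₁).
P₂ = 3310000 + ½·13500·(2.97² − 21.0²) − 13500·9.8·(+1.59) = 3310000 + (-2910000) − (210000) = 192000 Pa.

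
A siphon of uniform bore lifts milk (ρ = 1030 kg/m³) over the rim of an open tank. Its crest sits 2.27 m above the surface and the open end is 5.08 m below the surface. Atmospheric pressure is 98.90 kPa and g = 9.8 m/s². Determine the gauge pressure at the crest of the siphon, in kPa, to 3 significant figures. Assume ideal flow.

From the surface to the outlet (both open to atmosphere, surface at rest): v = √(2g·h_out) = √(2·9.8·5.08) = 9.98 m/s.
Continuity keeps v the same throughout the tube; from surface to crest, P_atm + 0 = P_top + ½ρv² + ρg·h_top.
P_top = 98900 − ½·1030·9.98² − 1030·9.8·2.27 = 24700 Pa. So P_gauge = P_top − P_atm = -74200 Pa.

-74.2 kPa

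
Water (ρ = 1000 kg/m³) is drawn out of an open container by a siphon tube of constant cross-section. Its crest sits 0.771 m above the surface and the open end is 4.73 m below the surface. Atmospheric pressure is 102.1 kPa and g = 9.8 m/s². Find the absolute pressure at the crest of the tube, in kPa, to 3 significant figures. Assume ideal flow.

P_top ≈ 48.2 kPa

From the surface to the outlet (both open to atmosphere, surface at rest): v = √(2g·h_out) = √(2·9.8·4.73) = 9.63 m/s.
The bore is uniform, so the speed at the crest is the same v. Bernoulli surface→crest: P_atm = P_top + ½ρv² + ρg·h_top.
P_top = 102100 − ½·1000·9.63² − 1000·9.8·0.771 = 48200 Pa.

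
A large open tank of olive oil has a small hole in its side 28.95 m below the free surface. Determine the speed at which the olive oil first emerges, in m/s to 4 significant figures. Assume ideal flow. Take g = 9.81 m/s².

23.83 m/s

Torricelli's result v = √(2gh) gives v = √(2·9.81·28.95) = 23.83 m/s.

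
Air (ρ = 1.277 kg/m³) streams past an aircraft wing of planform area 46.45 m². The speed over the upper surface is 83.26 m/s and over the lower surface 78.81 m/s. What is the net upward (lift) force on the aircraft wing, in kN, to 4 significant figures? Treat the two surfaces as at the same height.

The faster flow above has the lower pressure; Bernoulli (same height) gives ΔP = ½ρ(v_up² − v_low²).
ΔP = ½·1.277·(83.26² − 78.81²) = 460.5 Pa.
Lift = ΔP · A = 460.5 × 46.45 = 21390 N.

21.39 kN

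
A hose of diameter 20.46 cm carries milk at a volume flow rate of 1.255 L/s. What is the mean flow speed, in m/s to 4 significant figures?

Q = 1.255 L/s = 0.001255 m³/s.
v = Q/A = 0.001255 / 0.03288 = 0.03817 m/s.

v ≈ 0.03817 m/s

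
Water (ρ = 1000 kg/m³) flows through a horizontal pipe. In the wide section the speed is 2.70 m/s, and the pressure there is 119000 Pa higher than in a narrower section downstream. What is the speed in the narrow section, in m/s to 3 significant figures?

v₂ ≈ 15.7 m/s

With h₁ = h₂, rearranging Bernoulli gives v₂ = √(v₁² + 2ΔP/ρ).
v₂ = √(2.70² + 2·119000/1000) = √(7.29 + 238) = 15.7 m/s.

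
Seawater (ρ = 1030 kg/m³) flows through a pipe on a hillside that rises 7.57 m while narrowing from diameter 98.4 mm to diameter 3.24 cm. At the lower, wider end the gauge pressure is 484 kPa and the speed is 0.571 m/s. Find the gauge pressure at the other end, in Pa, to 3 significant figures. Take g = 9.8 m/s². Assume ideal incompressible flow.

By continuity, v₂ = v₁·A₁/A₂ = 0.571·(76.0/8.24) = 5.27 m/s.
Applying Bernoulli between the two ends and solving for P₂: P₂ = P₁ + ½ρ(v₁² − v₂²) − ρgΔh.
P₂ = 484000 + ½·1030·(0.571² − 5.27²) − 1030·9.8·(+7.57) = 484000 + (-14100) − (76400) = 393000 Pa.

393000 Pa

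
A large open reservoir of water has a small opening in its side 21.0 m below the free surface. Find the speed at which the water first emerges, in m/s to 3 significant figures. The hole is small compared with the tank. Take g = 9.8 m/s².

v ≈ 20.3 m/s

The surface is effectively still and both ends are open, so ½v² = gh and v = √(2·9.8·21.0) = 20.3 m/s.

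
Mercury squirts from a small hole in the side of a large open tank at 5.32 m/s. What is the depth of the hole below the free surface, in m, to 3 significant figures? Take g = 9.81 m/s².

For a small hole in a large open tank, ½v² = gh, giving h = v²/(2g).
h = 5.32²/(2·9.81) = 28.3/19.62 = 1.44 m.

h ≈ 1.44 m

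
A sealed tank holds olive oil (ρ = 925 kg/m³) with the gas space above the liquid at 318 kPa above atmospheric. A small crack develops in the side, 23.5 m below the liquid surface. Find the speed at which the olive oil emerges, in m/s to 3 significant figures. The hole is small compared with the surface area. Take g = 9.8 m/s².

v = 33.9 m/s

Take point 1 at the surface (v₁ ≈ 0) and point 2 at the hole (at atmospheric pressure). Bernoulli: P₁ + ρg h = P_atm + ½ρv₂².
With P₁ − P_atm = 318000 Pa, v₂ = √(2gh + 2ΔP/ρ) = √(2·9.8·23.5 + 2·318000/925) = 33.9 m/s.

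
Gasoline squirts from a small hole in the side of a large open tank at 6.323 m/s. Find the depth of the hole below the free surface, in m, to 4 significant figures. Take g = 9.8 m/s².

h ≈ 2.040 m

Torricelli: v = √(2gh), so h = v²/(2g).
h = 6.323²/(2·9.8) = 39.98/19.60 = 2.040 m.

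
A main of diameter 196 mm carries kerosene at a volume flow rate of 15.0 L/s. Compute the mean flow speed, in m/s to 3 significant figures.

Q = 15.0 L/s = 0.0150 m³/s.
v = Q/A = 0.0150 / 0.0302 = 0.497 m/s.

0.497 m/s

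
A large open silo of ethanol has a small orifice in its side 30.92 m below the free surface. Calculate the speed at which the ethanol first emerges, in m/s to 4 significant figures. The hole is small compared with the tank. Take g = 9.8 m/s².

With the surface at rest and both surface and jet at atmospheric pressure, Bernoulli gives ρg h = ½ρv², so v = √(2gh) = √(2·9.8·30.92) = 24.62 m/s.

v = 24.62 m/s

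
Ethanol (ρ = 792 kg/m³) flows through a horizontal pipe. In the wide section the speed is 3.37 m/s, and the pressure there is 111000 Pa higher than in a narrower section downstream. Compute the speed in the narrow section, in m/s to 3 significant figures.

17.1 m/s

With h₁ = h₂, rearranging Bernoulli gives v₂ = √(v₁² + 2ΔP/ρ).
v₂ = √(3.37² + 2·111000/792) = √(11.4 + 280) = 17.1 m/s.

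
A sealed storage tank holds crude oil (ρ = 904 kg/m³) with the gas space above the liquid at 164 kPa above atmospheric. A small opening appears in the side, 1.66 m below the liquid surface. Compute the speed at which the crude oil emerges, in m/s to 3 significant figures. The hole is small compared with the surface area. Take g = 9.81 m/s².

19.9 m/s

Take point 1 at the surface (v₁ ≈ 0) and point 2 at the hole (at atmospheric pressure). Bernoulli: P₁ + ρg h = P_atm + ½ρv₂².
With P₁ − P_atm = 164000 Pa, v₂ = √(2gh + 2ΔP/ρ) = √(2·9.81·1.66 + 2·164000/904) = 19.9 m/s.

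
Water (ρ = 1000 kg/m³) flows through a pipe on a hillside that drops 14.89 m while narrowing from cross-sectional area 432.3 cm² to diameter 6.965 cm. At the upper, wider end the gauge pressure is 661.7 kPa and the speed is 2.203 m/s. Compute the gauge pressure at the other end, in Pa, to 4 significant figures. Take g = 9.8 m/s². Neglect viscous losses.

P₂ ≈ 497700 Pa

By continuity, v₂ = v₁·A₁/A₂ = 2.203·(432.3/38.10) = 25.00 m/s.
Bernoulli: P₁ + ½ρv₁² + ρg h₁ = P₂ + ½ρv₂² + ρg h₂, so P₂ = P₁ + ½ρ(v₁² − v₂²) − ρg(h₂ − h₁).
P₂ = 661700 + ½·1000·(2.203² − 25.00²) − 1000·9.8·(−14.89) = 661700 + (-310000) − (-145900) = 497700 Pa.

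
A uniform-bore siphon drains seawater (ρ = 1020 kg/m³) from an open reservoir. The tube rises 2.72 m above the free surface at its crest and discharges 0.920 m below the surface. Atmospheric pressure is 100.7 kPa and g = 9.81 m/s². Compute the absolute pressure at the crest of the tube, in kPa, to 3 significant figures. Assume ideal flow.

The outlet speed comes from Torricelli: v = √(2g·0.920) = 4.25 m/s.
The bore is uniform, so the speed at the crest is the same v. Bernoulli surface→crest: P_atm = P_top + ½ρv² + ρg·h_top.
P_top = 100700 − ½·1020·4.25² − 1020·9.81·2.72 = 64300 Pa.

P_top ≈ 64.3 kPa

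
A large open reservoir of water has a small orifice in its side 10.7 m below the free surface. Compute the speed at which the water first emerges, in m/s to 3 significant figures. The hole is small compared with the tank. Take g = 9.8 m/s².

v = 14.5 m/s

Bernoulli from surface to hole (P equal, v_surface ≈ 0): v = √(2gh) = √(2×9.8×10.7) = 14.5 m/s.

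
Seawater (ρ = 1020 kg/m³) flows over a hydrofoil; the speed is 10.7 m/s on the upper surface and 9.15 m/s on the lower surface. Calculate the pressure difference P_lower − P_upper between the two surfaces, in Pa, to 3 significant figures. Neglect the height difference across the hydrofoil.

ΔP = 15700 Pa

With negligible Δh, P + ½ρv² is constant, so P_low − P_up = ½ρ(v_up² − v_low²).
ΔP = ½·1020·(10.7² − 9.15²) = 15700 Pa.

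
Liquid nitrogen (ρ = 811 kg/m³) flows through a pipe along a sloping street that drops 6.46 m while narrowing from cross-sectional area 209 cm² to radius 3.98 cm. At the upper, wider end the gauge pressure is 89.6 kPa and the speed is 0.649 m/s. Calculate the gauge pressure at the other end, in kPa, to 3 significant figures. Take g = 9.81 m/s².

138 kPa

Continuity gives A₁v₁ = A₂v₂, so v₂ = (209 cm²)/(49.8 cm²) × 0.649 m/s = 2.73 m/s.
Applying Bernoulli between the two ends and solving for P₂: P₂ = P₁ + ½ρ(v₁² − v₂²) − ρgΔh.
P₂ = 89600 + ½·811·(0.649² − 2.73²) − 811·9.81·(−6.46) = 89600 + (-2840) − (-51400) = 138000 Pa.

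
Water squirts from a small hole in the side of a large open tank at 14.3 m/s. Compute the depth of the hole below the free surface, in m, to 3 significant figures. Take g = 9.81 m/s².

h ≈ 10.4 m

Inverting v = √(2gh) gives h = v² / 2g.
h = 14.3²/(2·9.81) = 204/19.62 = 10.4 m.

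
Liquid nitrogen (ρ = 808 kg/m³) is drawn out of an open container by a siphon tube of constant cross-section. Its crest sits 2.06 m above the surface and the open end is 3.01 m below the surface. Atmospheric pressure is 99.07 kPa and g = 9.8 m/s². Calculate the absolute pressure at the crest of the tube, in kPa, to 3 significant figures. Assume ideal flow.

P_top ≈ 58.9 kPa

The outlet speed comes from Torricelli: v = √(2g·3.01) = 7.68 m/s.
With constant cross-section the crest speed equals v; applying Bernoulli from the surface up to the crest, P_top = P_atm − ½ρv² − ρg·h_top.
P_top = 99070 − ½·808·7.68² − 808·9.8·2.06 = 58900 Pa.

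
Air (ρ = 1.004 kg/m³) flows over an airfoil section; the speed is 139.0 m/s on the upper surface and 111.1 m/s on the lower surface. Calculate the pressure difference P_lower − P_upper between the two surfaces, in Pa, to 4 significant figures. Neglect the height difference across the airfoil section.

The pressure is lower where the speed is higher: ΔP = ½ρ(v_up² − v_low²).
ΔP = ½·1.004·(139.0² − 111.1²) = 3503 Pa.

ΔP = 3503 Pa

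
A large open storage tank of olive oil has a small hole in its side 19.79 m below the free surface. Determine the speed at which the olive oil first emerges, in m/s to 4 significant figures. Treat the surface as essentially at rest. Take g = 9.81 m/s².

v ≈ 19.70 m/s

The surface is effectively still and both ends are open, so ½v² = gh and v = √(2·9.81·19.79) = 19.70 m/s.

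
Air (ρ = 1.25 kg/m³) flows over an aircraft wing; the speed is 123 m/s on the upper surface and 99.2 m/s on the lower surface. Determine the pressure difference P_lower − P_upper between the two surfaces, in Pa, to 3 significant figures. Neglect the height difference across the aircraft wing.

The pressure is lower where the speed is higher: ΔP = ½ρ(v_up² − v_low²).
ΔP = ½·1.25·(123² − 99.2²) = 3310 Pa.

ΔP = 3310 Pa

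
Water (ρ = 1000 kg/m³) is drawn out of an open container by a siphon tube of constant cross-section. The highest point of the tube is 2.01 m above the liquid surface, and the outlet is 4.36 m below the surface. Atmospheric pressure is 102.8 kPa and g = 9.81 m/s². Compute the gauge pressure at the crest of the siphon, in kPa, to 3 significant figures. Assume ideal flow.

From the surface to the outlet (both open to atmosphere, surface at rest): v = √(2g·h_out) = √(2·9.81·4.36) = 9.25 m/s.
The bore is uniform, so the speed at the crest is the same v. Bernoulli surface→crest: P_atm = P_top + ½ρv² + ρg·h_top.
P_top = 102800 − ½·1000·9.25² − 1000·9.81·2.01 = 40300 Pa. So P_gauge = P_top − P_atm = -62500 Pa.

P_gauge ≈ -62.5 kPa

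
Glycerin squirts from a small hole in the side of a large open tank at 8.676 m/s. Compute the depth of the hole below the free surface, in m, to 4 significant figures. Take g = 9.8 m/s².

h ≈ 3.840 m

Torricelli: v = √(2gh), so h = v²/(2g).
h = 8.676²/(2·9.8) = 75.27/19.60 = 3.840 m.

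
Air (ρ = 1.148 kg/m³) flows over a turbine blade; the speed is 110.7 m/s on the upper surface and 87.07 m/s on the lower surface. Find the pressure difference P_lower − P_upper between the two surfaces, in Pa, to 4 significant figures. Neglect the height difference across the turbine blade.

ΔP ≈ 2682 Pa

Bernoulli (same height): P_lower − P_upper = ½ρ(v_upper² − v_lower²).
ΔP = ½·1.148·(110.7² − 87.07²) = 2682 Pa.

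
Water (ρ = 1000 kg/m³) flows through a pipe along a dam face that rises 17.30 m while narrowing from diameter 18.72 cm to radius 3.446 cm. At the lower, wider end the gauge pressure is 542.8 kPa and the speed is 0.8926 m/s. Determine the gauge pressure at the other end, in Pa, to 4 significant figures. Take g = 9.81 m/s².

351800 Pa

By continuity, v₂ = v₁·A₁/A₂ = 0.8926·(275.2/37.31) = 6.585 m/s.
Energy conservation along the streamline gives P₂ = P₁ − ½ρ(v₂² − v₁²) − ρg(h₂ − h₁).
P₂ = 542800 + ½·1000·(0.8926² − 6.585²) − 1000·9.81·(+17.30) = 542800 + (-21280) − (169700) = 351800 Pa.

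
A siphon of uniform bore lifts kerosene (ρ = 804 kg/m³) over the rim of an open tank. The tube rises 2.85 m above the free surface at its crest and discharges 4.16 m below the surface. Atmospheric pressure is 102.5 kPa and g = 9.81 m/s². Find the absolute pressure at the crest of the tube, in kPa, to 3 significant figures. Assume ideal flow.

P_top = 47.2 kPa

From the surface to the outlet (both open to atmosphere, surface at rest): v = √(2g·h_out) = √(2·9.81·4.16) = 9.03 m/s.
With constant cross-section the crest speed equals v; applying Bernoulli from the surface up to the crest, P_top = P_atm − ½ρv² − ρg·h_top.
P_top = 102500 − ½·804·9.03² − 804·9.81·2.85 = 47200 Pa.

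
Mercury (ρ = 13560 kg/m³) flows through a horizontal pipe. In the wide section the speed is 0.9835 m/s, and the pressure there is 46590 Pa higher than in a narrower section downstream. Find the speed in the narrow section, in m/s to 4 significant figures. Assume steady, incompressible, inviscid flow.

v₂ = 2.800 m/s

Along the level pipe P + ½ρv² is conserved, hence v₂² = v₁² + 2(P₁ − P₂)/ρ.
v₂ = √(0.9835² + 2·46590/13560) = √(0.9673 + 6.872) = 2.800 m/s.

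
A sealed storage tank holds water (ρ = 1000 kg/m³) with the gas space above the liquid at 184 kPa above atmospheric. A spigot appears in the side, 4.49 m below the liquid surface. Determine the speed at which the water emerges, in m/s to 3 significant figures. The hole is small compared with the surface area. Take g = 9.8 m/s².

Take point 1 at the surface (v₁ ≈ 0) and point 2 at the hole (at atmospheric pressure). Bernoulli: P₁ + ρg h = P_atm + ½ρv₂².
With P₁ − P_atm = 184000 Pa, v₂ = √(2gh + 2ΔP/ρ) = √(2·9.8·4.49 + 2·184000/1000) = 21.4 m/s.

v ≈ 21.4 m/s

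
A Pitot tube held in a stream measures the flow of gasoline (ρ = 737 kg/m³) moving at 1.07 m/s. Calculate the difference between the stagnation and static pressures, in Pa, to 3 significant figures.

ΔP = 422 Pa

At the stagnation point the flow is brought to rest, so Bernoulli gives P_stag − P_static = ½ρv².
ΔP = ½·737·1.07² = 422 Pa.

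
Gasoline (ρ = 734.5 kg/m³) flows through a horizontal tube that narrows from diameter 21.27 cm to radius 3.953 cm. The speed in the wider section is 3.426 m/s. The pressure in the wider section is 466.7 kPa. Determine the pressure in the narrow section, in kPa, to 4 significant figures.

245.2 kPa

The volume flow rate is constant, so v₂ = (A₁/A₂)v₁ = (355.3/49.09)·3.426 = 24.80 m/s.
Along the horizontal streamline, P + ½ρv² is constant.
P₂ = P₁ − ½ρ(v₂² − v₁²) = 466700 − ½·734.5·(24.80² − 3.426²) = 466700 − 221500 = 245200 Pa.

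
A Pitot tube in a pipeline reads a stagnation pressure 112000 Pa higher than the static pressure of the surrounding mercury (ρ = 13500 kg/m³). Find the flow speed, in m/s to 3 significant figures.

At the stagnation point the flow is brought to rest, so Bernoulli gives P_stag − P_static = ½ρv².
v = √(2ΔP/ρ) = √(2·112000/13500) = 4.07 m/s.

v ≈ 4.07 m/s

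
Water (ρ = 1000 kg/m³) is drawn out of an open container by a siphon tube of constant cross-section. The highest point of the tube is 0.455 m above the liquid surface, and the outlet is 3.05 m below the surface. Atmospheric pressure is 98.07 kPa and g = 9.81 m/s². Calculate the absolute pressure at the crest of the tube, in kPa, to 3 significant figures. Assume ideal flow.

P_top ≈ 63.7 kPa

Bernoulli surface→outlet gives ½v² = g·h_out, so v = √(2·9.81·3.05) = 7.74 m/s.
Continuity keeps v the same throughout the tube; from surface to crest, P_atm + 0 = P_top + ½ρv² + ρg·h_top.
P_top = 98070 − ½·1000·7.74² − 1000·9.81·0.455 = 63700 Pa.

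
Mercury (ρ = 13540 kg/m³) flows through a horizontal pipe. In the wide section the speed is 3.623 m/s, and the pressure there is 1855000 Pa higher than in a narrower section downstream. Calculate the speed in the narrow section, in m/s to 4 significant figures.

With h₁ = h₂, rearranging Bernoulli gives v₂ = √(v₁² + 2ΔP/ρ).
v₂ = √(3.623² + 2·1855000/13540) = √(13.13 + 274.0) = 16.94 m/s.

16.94 m/s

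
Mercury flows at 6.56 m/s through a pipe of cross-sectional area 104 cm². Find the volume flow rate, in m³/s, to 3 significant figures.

Q = A·v = 0.0104 m² × 6.56 m/s = 0.0682 m³/s.

0.0682 m³/s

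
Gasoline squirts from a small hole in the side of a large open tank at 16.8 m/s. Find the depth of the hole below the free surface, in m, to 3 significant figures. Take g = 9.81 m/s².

h ≈ 14.4 m

Torricelli: v = √(2gh), so h = v²/(2g).
h = 16.8²/(2·9.81) = 282/19.62 = 14.4 m.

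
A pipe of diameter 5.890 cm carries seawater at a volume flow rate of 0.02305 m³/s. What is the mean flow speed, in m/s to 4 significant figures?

Q = 0.02305 m³/s = 0.02305 m³/s.
v = Q/A = 0.02305 / 0.002725 = 8.460 m/s.

8.460 m/s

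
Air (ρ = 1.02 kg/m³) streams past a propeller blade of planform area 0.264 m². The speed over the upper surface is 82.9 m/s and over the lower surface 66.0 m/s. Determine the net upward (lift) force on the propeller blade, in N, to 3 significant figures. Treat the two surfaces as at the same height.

339 N

From P + ½ρv² = const at equal height, P_low − P_up = ½ρ(v_up² − v_low²).
ΔP = ½·1.02·(82.9² − 66.0²) = 1280 Pa.
Lift = ΔP · A = 1280 × 0.264 = 339 N.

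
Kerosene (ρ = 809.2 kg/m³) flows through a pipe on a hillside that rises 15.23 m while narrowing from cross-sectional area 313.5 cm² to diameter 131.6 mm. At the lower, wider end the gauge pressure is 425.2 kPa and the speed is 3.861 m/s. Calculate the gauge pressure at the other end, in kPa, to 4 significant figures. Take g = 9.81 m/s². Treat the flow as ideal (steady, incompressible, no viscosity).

Continuity gives A₁v₁ = A₂v₂, so v₂ = (313.5 cm²)/(136.0 cm²) × 3.861 m/s = 8.899 m/s.
Applying Bernoulli between the two ends and solving for P₂: P₂ = P₁ + ½ρ(v₁² − v₂²) − ρgΔh.
P₂ = 425200 + ½·809.2·(3.861² − 8.899²) − 809.2·9.81·(+15.23) = 425200 + (-26010) − (120900) = 278300 Pa.

P₂ = 278.3 kPa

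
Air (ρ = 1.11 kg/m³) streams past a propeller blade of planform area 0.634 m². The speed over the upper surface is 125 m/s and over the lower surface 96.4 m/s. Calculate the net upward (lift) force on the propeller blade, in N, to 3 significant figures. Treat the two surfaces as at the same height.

F ≈ 2230 N

The faster flow above has the lower pressure; Bernoulli (same height) gives ΔP = ½ρ(v_up² − v_low²).
ΔP = ½·1.11·(125² − 96.4²) = 3510 Pa.
Lift = ΔP · A = 3510 × 0.634 = 2230 N.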